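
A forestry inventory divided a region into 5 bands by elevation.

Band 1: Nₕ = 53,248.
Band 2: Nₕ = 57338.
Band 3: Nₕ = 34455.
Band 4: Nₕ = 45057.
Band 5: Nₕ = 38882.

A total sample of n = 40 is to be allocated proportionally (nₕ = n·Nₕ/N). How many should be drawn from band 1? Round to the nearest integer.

9

N = 53248 + 57338 + 34455 + 45057 + 38882 = 228980.
n_1 = 40·53248/228980 = 9.302... → 9.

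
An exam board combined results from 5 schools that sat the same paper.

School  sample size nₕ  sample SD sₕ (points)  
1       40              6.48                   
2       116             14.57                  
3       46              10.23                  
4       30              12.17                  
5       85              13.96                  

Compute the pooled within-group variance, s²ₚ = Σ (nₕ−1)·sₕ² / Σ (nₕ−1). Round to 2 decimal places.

1: (40−1)·6.48² = 39·41.9904 = 1637.6256
2: (116−1)·14.57² = 115·212.2849 = 24412.7635
3: (46−1)·10.23² = 45·104.6529 = 4709.3805
4: (30−1)·12.17² = 29·148.1089 = 4295.1581
5: (85−1)·13.96² = 84·194.8816 = 16370.0544
Numerator = 51424.9821; denominator = Σ(nₕ−1) = 312.
s²ₚ = 51424.9821/312 = 164.8237... → 164.82.

164.82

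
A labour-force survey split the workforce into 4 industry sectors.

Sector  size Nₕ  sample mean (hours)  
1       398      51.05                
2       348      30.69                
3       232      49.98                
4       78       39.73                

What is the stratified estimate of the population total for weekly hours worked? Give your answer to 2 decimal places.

Estimate total by summing Nₕ·x̄ₕ over strata.
398·51.05 + 348·30.69 + 232·49.98 + 78·39.73 = 20317.9 + 10680.12 + 11595.36 + 3098.94 = 45692.32.

45692.32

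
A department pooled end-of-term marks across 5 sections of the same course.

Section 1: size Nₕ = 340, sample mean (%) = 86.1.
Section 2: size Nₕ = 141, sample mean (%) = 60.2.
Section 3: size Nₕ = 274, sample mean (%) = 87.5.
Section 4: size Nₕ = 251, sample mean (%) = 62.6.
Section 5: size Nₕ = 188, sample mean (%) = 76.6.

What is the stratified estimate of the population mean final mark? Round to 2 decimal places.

76.93

N = 1194; weights Wₕ = Nₕ/N = (0.2848, 0.1181, 0.2295, 0.2102, 0.1575).
x̄_st = Σ Wₕ·x̄ₕ = 0.2848·86.1 + 0.1181·60.2 + 0.2295·87.5 + 0.2102·62.6 + 0.1575·76.6 ≈ 76.9268...
→ 76.93.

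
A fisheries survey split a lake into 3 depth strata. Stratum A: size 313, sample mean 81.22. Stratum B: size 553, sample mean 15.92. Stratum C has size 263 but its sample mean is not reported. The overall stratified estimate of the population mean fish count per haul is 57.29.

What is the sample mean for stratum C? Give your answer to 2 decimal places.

Σ Nₕx̄ₕ = N·μ, so 263·x̄_C = 1129·57.29 − (313·81.22 + 553·15.92).
= 64680.41 − 34225.62 = 30454.79.
x̄_C = 30454.79 / 263 = 115.7977... → 115.80.

115.80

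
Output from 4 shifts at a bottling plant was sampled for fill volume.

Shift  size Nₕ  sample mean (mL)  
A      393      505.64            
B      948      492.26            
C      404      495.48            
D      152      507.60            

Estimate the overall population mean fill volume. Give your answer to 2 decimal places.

496.95

x̄_st = (Σ Nₕx̄ₕ) / (Σ Nₕ) = (393·505.64 + 948·492.26 + 404·495.48 + 152·507.60) / 1897
= 942708.12 / 1897 = 496.9468... → 496.95.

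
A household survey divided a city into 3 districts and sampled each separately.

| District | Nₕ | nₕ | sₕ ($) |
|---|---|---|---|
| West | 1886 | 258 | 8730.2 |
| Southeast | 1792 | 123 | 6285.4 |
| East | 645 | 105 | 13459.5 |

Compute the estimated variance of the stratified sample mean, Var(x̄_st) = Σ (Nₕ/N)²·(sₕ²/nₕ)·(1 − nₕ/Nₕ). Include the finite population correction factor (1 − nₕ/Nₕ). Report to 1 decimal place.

N = 4323. Term for each stratum: Wₕ²sₕ²/nₕ·(1−nₕ/Nₕ).
Var(x̄_st) = 48534.9178 + 51402.5426 + 32155.2254 = 132092.6858 → 132092.7.

132092.7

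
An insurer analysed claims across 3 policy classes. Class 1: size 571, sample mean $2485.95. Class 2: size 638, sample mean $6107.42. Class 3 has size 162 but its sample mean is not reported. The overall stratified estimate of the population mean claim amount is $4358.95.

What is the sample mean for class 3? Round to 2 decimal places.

N = 571 + 638 + 162 = 1371.
Overall total = μ·N = 4358.95·1371 = 5976120.45.
Subtract the known strata: 571·2485.95 + 638·6107.42 = 5316011.41.
Remaining total for class 3: 5976120.45 − 5316011.41 = 660109.04.
Divide by its size: 660109.04 / 162 = 4074.7472... → 4074.75.

4074.75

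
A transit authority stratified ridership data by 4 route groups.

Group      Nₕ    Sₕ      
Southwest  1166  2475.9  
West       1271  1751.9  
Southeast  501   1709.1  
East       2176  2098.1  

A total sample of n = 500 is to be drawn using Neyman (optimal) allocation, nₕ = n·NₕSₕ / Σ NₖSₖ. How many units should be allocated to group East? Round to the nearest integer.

Σ NₕSₕ = 1166·2475.9 + 1271·1751.9 + 501·1709.1 + 2176·2098.1 = 10535289.
Share for East: 4565465.6/10535289 = 0.43335.
n_East = 500 × 0.43335 = 216.675... → 217.

217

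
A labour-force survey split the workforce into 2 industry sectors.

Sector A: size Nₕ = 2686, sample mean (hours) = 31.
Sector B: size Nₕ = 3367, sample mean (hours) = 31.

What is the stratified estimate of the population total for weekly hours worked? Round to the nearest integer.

187643

A: 2686·31 = 83266
B: 3367·31 = 104377
τ̂ = Σ Nₕx̄ₕ = 187643.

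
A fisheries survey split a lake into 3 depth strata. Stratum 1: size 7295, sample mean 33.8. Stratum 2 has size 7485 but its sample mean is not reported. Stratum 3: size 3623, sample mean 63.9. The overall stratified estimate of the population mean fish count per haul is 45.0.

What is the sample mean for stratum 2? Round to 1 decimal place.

Σ Nₕx̄ₕ = N·μ, so 7485·x̄_2 = 18403·45.0 − (7295·33.8 + 3623·63.9).
= 828135 − 478080.7 = 350054.3.
x̄_2 = 350054.3 / 7485 = 46.767... → 46.8.

46.8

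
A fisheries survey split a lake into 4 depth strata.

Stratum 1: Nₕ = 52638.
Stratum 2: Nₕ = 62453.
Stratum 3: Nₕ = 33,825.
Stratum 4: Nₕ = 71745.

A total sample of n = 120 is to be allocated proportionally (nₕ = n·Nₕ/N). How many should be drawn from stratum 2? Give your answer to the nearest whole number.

Share of stratum 2 = 62453/220661 = 0.28303.
Allocate 120 × 0.28303 = 33.963... → 34.

34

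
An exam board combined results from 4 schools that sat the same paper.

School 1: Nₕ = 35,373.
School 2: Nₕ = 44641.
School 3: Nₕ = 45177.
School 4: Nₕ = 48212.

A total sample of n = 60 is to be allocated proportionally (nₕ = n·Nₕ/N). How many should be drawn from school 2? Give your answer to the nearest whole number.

15

N = 35373 + 44641 + 45177 + 48212 = 173403.
n_2 = 60·44641/173403 = 15.446... → 15.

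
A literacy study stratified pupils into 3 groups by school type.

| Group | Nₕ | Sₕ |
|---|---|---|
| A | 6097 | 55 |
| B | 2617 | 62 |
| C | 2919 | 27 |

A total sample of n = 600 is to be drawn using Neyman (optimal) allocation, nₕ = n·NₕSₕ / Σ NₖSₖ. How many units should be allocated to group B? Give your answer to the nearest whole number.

169

A: NₕSₕ = 6097·55 = 335335
B: NₕSₕ = 2617·62 = 162254
C: NₕSₕ = 2919·27 = 78813
Σ NₕSₕ = 576402.
n_B = 600·162254/576402 = 168.897... → 169.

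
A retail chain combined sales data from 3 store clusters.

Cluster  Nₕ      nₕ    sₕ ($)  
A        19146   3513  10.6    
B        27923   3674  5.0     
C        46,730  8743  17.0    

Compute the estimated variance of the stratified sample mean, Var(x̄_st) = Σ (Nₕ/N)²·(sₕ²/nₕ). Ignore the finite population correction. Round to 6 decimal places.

0.010140

N = 93799; Wₕ = Nₕ/N.
cluster A: (19146/93799)²·10.6²/3513 = 0.001332580
cluster B: (27923/93799)²·5.0²/3674 = 0.000603016
cluster C: (46730/93799)²·17.0²/8743 = 0.008204130
Sum = 0.010139725 → 0.010140.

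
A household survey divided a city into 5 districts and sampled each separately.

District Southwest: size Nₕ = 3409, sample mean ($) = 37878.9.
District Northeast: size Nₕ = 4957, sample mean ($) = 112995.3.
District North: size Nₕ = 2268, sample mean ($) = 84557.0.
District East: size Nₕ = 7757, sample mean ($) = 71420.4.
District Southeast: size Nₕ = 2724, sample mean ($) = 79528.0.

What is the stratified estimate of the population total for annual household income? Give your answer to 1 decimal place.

Estimate total by summing Nₕ·x̄ₕ over strata.
3409·37878.9 + 4957·112995.3 + 2268·84557.0 + 7757·71420.4 + 2724·79528.0 = 129129170.1 + 560117702.1 + 191775276 + 554008042.8 + 216634272 = 1651664463.0.

1651664463.0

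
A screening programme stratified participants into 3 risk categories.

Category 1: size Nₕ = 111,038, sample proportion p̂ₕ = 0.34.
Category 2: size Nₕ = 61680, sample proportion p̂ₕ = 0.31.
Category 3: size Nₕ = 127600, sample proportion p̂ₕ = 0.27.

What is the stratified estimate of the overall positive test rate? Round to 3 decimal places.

0.304

Wₕ = Nₕ/N with N = 300318: 0.3697, 0.2054, 0.4249.
p̂_st = 0.3697·0.34 + 0.2054·0.31 + 0.4249·0.27 ≈ 0.30410... → 0.304.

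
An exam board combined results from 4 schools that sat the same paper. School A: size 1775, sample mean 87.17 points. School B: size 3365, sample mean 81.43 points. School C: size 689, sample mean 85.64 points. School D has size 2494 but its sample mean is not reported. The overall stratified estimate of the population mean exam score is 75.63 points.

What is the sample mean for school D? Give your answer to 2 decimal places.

Σ Nₕx̄ₕ = N·μ, so 2494·x̄_D = 8323·75.63 − (1775·87.17 + 3365·81.43 + 689·85.64).
= 629468.49 − 487744.66 = 141723.83.
x̄_D = 141723.83 / 2494 = 56.8259... → 56.83.

56.83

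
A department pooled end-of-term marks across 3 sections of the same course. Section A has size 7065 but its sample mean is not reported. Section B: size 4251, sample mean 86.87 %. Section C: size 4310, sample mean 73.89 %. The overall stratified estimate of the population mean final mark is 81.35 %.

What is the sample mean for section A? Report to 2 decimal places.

Σ Nₕx̄ₕ = N·μ, so 7065·x̄_A = 15626·81.35 − (4251·86.87 + 4310·73.89).
= 1271175.1 − 687750.27 = 583424.83.
x̄_A = 583424.83 / 7065 = 82.5796... → 82.58.

82.58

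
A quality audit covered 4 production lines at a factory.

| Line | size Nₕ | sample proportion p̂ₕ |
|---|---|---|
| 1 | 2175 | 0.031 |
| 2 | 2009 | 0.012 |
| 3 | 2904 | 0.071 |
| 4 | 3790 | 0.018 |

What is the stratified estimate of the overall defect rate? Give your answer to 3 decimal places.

N = 2175 + 2009 + 2904 + 3790 = 10878.
Overall proportion = Σ (Nₕ/N)·p̂ₕ.
Σ Nₕp̂ₕ = 67.425 + 24.108 + 206.184 + 68.22 = 365.937.
365.937 / 10878 = 0.03364... → 0.034.

0.034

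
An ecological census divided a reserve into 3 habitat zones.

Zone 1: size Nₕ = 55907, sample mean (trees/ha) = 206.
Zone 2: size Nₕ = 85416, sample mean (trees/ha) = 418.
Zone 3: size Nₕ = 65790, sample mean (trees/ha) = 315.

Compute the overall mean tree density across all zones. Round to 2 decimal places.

N = 55907 + 85416 + 65790 = 207113.
Overall mean = Σ (Nₕ/N)·x̄ₕ — weight by population share, not a simple average.
Σ Nₕx̄ₕ = 55907·206 + 85416·418 + 65790·315 = 11516842 + 35703888 + 20723850 = 67944580.
Divide by N: 67944580 / 207113 = 328.0556... → 328.06.

328.06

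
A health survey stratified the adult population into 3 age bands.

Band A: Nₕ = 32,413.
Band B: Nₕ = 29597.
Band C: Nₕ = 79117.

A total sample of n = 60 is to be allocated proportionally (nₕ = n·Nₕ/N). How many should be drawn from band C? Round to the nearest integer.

N = 32413 + 29597 + 79117 = 141127.
n_C = 60·79117/141127 = 33.637... → 34.

34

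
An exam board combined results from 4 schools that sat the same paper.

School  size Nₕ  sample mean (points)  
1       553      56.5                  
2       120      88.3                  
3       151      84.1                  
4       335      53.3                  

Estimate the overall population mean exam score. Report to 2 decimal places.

N = 553 + 120 + 151 + 335 = 1159.
The stratified mean weights each stratum mean by its population share Nₕ/N.
Σ Nₕx̄ₕ = 553·56.5 + 120·88.3 + 151·84.1 + 335·53.3 = 31244.5 + 10596 + 12699.1 + 17855.5 = 72395.1.
Divide by N: 72395.1 / 1159 = 62.4634... → 62.46.

62.46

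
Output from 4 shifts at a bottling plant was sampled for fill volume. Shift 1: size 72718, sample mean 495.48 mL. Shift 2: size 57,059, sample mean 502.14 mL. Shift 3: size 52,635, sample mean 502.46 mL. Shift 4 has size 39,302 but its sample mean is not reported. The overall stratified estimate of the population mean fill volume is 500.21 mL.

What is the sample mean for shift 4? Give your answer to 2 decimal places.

503.15

Σ Nₕx̄ₕ = N·μ, so 39302·x̄_4 = 221714·500.21 − (72718·495.48 + 57059·502.14 + 52635·502.46).
= 110903559.94 − 91128903 = 19774656.94.
x̄_4 = 19774656.94 / 39302 = 503.1463... → 503.15.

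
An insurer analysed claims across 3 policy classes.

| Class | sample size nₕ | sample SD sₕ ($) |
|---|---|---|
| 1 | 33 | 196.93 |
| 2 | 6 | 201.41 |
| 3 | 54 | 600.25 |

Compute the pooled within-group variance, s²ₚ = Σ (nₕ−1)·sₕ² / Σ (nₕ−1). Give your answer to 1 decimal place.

228219.3

Degrees of freedom: 32 + 5 + 53 = 90.
Σ(nₕ−1)sₕ² = 32·38781.4249 + 5·40565.9881 + 53·360300.0625 = 20539738.8498.
s²ₚ = 20539738.8498 / 90 = 228219.321... → 228219.3.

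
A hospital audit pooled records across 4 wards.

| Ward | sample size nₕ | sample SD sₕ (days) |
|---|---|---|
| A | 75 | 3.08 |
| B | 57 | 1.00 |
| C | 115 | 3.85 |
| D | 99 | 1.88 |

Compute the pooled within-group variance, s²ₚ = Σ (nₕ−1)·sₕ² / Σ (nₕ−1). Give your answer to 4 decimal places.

A: (75−1)·3.08² = 74·9.4864 = 701.9936
B: (57−1)·1.00² = 56·1 = 56
C: (115−1)·3.85² = 114·14.8225 = 1689.765
D: (99−1)·1.88² = 98·3.5344 = 346.3712
Numerator = 2794.1298; denominator = Σ(nₕ−1) = 342.
s²ₚ = 2794.1298/342 = 8.169970... → 8.1700.

8.1700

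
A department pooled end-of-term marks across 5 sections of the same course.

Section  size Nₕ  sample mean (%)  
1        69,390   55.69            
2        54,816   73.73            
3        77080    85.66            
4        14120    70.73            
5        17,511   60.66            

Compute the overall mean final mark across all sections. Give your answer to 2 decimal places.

N = 232917; weights Wₕ = Nₕ/N = (0.2979, 0.2353, 0.3309, 0.0606, 0.0752).
x̄_st = Σ Wₕ·x̄ₕ = 0.2979·55.69 + 0.2353·73.73 + 0.3309·85.66 + 0.0606·70.73 + 0.0752·60.66 ≈ 71.1391...
→ 71.14.

71.14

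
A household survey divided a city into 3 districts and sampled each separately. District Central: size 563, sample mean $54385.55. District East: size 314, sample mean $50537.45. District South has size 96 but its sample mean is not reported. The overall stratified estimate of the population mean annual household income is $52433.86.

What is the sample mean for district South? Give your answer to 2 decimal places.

Σ Nₕx̄ₕ = N·μ, so 96·x̄_South = 973·52433.86 − (563·54385.55 + 314·50537.45).
= 51018145.78 − 46487823.95 = 4530321.83.
x̄_South = 4530321.83 / 96 = 47190.8524... → 47190.85.

47190.85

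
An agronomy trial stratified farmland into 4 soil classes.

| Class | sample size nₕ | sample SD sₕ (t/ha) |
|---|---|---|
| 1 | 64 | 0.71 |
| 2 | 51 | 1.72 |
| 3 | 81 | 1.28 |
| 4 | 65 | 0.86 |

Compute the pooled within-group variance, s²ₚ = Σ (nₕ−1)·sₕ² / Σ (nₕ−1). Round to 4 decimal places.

1: (64−1)·0.71² = 63·0.5041 = 31.7583
2: (51−1)·1.72² = 50·2.9584 = 147.92
3: (81−1)·1.28² = 80·1.6384 = 131.072
4: (65−1)·0.86² = 64·0.7396 = 47.3344
Numerator = 358.0847; denominator = Σ(nₕ−1) = 257.
s²ₚ = 358.0847/257 = 1.393326... → 1.3933.

1.3933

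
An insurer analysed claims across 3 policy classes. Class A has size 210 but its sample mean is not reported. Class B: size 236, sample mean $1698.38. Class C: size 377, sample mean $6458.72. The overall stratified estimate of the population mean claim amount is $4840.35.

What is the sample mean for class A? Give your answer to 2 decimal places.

Σ Nₕx̄ₕ = N·μ, so 210·x̄_A = 823·4840.35 − (236·1698.38 + 377·6458.72).
= 3983608.05 − 2835755.12 = 1147852.93.
x̄_A = 1147852.93 / 210 = 5465.9663... → 5465.97.

5465.97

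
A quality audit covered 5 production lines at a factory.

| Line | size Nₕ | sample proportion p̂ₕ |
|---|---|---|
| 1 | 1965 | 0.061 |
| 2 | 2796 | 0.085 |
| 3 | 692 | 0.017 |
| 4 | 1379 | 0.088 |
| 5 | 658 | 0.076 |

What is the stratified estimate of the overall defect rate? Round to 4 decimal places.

N = 1965 + 2796 + 692 + 1379 + 658 = 7490.
Overall proportion = Σ (Nₕ/N)·p̂ₕ.
Σ Nₕp̂ₕ = 119.865 + 237.66 + 11.764 + 121.352 + 50.008 = 540.649.
540.649 / 7490 = 0.072183... → 0.0722.

0.0722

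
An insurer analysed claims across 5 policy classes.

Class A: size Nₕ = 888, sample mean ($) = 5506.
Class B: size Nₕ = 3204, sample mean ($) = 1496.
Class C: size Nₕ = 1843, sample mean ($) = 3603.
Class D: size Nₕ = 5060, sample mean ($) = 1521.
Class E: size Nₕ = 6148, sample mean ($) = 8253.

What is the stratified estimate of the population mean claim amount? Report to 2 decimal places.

4360.88

N = 17143; weights Wₕ = Nₕ/N = (0.0518, 0.1869, 0.1075, 0.2952, 0.3586).
x̄_st = Σ Wₕ·x̄ₕ = 0.0518·5506 + 0.1869·1496 + 0.1075·3603 + 0.2952·1521 + 0.3586·8253 ≈ 4360.8788...
→ 4360.88.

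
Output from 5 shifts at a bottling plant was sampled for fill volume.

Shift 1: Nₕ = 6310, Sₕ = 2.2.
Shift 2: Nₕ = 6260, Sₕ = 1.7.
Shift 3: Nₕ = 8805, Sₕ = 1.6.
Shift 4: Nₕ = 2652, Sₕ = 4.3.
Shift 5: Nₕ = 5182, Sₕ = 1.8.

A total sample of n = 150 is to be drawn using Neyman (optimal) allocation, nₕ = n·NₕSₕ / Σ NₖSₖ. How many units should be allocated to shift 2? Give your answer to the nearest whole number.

27

Σ NₕSₕ = 6310·2.2 + 6260·1.7 + 8805·1.6 + 2652·4.3 + 5182·1.8 = 59343.2.
Share for 2: 10642/59343.2 = 0.17933.
n_2 = 150 × 0.17933 = 26.899... → 27.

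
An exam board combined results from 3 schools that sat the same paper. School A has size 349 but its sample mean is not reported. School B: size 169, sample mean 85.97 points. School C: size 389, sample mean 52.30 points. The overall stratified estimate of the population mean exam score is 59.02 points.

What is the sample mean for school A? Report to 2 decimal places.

Σ Nₕx̄ₕ = N·μ, so 349·x̄_A = 907·59.02 − (169·85.97 + 389·52.30).
= 53531.14 − 34873.63 = 18657.51.
x̄_A = 18657.51 / 349 = 53.4599... → 53.46.

53.46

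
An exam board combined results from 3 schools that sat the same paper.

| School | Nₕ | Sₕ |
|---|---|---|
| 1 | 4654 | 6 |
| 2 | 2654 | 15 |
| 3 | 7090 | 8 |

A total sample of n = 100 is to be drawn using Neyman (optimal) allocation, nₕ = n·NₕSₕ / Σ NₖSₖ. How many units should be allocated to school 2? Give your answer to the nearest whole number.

1: NₕSₕ = 4654·6 = 27924
2: NₕSₕ = 2654·15 = 39810
3: NₕSₕ = 7090·8 = 56720
Σ NₕSₕ = 124454.
n_2 = 100·39810/124454 = 31.988... → 32.

32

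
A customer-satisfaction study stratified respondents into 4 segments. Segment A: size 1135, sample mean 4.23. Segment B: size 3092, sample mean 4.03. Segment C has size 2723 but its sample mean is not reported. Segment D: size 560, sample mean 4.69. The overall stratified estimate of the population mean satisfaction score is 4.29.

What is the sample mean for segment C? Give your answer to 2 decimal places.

4.53

N = 1135 + 3092 + 2723 + 560 = 7510.
Overall total = μ·N = 4.29·7510 = 32217.9.
Subtract the known strata: 1135·4.23 + 3092·4.03 + 560·4.69 = 19888.21.
Remaining total for segment C: 32217.9 − 19888.21 = 12329.69.
Divide by its size: 12329.69 / 2723 = 4.5280... → 4.53.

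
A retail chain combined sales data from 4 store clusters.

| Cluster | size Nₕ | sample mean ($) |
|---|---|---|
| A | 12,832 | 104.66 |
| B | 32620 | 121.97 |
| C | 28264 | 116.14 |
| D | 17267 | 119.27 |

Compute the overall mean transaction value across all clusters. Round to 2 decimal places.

117.21

N = 12832 + 32620 + 28264 + 17267 = 90983.
Overall mean = Σ (Nₕ/N)·x̄ₕ — weight by population share, not a simple average.
Σ Nₕx̄ₕ = 12832·104.66 + 32620·121.97 + 28264·116.14 + 17267·119.27 = 1342997.12 + 3978661.4 + 3282580.96 + 2059435.09 = 10663674.57.
Divide by N: 10663674.57 / 90983 = 117.2051... → 117.21.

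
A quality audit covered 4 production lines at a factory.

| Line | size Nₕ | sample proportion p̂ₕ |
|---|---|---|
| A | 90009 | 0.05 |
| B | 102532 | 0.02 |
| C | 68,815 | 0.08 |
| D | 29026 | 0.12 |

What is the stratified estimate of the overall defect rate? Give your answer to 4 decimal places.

N = 90009 + 102532 + 68815 + 29026 = 290382.
Overall proportion = Σ (Nₕ/N)·p̂ₕ.
Σ Nₕp̂ₕ = 4500.45 + 2050.64 + 5505.2 + 3483.12 = 15539.41.
15539.41 / 290382 = 0.053514... → 0.0535.

0.0535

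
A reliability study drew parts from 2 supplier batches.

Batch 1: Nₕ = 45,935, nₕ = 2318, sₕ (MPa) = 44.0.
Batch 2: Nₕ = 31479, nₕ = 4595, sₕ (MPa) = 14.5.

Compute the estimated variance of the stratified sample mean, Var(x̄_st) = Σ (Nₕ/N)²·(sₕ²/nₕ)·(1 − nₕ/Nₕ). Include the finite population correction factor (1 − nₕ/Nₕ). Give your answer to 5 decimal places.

0.28569

N = 77414; Wₕ = Nₕ/N.
batch 1: (45935/77414)²·44.0²/2318·(1 − 2318/45935) = 0.27922379
batch 2: (31479/77414)²·14.5²/4595·(1 − 4595/31479) = 0.00646139
Sum = 0.28568518 → 0.28569.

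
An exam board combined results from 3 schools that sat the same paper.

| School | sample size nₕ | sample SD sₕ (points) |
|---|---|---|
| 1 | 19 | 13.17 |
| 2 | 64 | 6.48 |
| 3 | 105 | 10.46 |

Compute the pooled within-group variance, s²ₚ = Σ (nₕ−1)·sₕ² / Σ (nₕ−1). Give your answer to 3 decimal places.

Degrees of freedom: 18 + 63 + 104 = 185.
Σ(nₕ−1)sₕ² = 18·173.4489 + 63·41.9904 + 104·109.4116 = 17146.2818.
s²ₚ = 17146.2818 / 185 = 92.68260... → 92.683.

92.683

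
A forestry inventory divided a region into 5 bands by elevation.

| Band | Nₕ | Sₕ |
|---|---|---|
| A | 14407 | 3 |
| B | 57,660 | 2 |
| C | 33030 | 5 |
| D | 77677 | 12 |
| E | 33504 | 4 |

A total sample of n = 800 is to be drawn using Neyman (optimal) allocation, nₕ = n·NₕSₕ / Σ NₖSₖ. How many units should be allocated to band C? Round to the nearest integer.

Σ NₕSₕ = 14407·3 + 57660·2 + 33030·5 + 77677·12 + 33504·4 = 1389831.
Share for C: 165150/1389831 = 0.11883.
n_C = 800 × 0.11883 = 95.062... → 95.

95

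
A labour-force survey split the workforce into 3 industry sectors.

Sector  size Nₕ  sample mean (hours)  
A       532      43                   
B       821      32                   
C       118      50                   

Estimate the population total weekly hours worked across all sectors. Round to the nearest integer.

A: 532·43 = 22876
B: 821·32 = 26272
C: 118·50 = 5900
τ̂ = Σ Nₕx̄ₕ = 55048.

55048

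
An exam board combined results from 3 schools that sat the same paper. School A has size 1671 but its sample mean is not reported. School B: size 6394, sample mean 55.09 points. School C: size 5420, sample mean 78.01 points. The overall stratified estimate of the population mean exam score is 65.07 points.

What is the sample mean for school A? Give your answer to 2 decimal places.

61.29

Σ Nₕx̄ₕ = N·μ, so 1671·x̄_A = 13485·65.07 − (6394·55.09 + 5420·78.01).
= 877468.95 − 775059.66 = 102409.29.
x̄_A = 102409.29 / 1671 = 61.2862... → 61.29.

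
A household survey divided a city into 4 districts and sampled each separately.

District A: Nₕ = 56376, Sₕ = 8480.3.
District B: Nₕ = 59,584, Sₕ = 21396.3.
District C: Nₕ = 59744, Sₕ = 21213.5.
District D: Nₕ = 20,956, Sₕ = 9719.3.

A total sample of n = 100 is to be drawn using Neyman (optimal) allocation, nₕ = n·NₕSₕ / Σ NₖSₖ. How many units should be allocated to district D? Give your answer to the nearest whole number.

6

A: NₕSₕ = 56376·8480.3 = 478085392.8
B: NₕSₕ = 59584·21396.3 = 1274877139.2
C: NₕSₕ = 59744·21213.5 = 1267379344
D: NₕSₕ = 20956·9719.3 = 203677650.8
Σ NₕSₕ = 3224019526.8.
n_D = 100·203677650.8/3224019526.8 = 6.318... → 6.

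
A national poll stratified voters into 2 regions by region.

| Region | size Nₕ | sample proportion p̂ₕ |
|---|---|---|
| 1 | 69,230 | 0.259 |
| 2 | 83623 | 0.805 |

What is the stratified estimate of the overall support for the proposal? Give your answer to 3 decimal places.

0.558

Wₕ = Nₕ/N with N = 152853: 0.4529, 0.5471.
p̂_st = 0.4529·0.259 + 0.5471·0.805 ≈ 0.55771... → 0.558.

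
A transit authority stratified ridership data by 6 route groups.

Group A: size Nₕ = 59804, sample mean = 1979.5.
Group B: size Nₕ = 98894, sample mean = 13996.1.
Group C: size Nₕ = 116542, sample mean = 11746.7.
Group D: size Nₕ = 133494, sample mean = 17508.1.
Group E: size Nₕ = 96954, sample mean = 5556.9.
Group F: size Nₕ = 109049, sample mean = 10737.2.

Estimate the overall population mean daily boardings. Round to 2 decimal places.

11254.19

N = 614737; weights Wₕ = Nₕ/N = (0.0973, 0.1609, 0.1896, 0.2172, 0.1577, 0.1774).
x̄_st = Σ Wₕ·x̄ₕ = 0.0973·1979.5 + 0.1609·13996.1 + 0.1896·11746.7 + 0.2172·17508.1 + 0.1577·5556.9 + 0.1774·10737.2 ≈ 11254.1902...
→ 11254.19.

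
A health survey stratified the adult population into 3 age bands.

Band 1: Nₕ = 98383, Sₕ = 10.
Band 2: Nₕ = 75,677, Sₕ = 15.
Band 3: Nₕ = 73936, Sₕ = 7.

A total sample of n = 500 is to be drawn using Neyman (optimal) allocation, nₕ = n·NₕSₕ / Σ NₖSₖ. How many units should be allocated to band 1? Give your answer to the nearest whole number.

1: NₕSₕ = 98383·10 = 983830
2: NₕSₕ = 75677·15 = 1135155
3: NₕSₕ = 73936·7 = 517552
Σ NₕSₕ = 2636537.
n_1 = 500·983830/2636537 = 186.576... → 187.

187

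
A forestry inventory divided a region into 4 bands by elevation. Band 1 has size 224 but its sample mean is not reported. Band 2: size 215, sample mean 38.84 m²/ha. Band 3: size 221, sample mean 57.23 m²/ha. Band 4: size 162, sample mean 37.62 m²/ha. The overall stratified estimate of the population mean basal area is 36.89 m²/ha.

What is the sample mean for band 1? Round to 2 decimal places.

N = 224 + 215 + 221 + 162 = 822.
Overall total = μ·N = 36.89·822 = 30323.58.
Subtract the known strata: 215·38.84 + 221·57.23 + 162·37.62 = 27092.87.
Remaining total for band 1: 30323.58 − 27092.87 = 3230.71.
Divide by its size: 3230.71 / 224 = 14.4228... → 14.42.

14.42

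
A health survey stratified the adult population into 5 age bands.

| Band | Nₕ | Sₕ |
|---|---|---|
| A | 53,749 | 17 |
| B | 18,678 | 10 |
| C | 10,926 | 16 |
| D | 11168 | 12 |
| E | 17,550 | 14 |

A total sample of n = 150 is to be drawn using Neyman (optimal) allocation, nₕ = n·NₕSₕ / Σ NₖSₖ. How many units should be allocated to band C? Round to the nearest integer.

A: NₕSₕ = 53749·17 = 913733
B: NₕSₕ = 18678·10 = 186780
C: NₕSₕ = 10926·16 = 174816
D: NₕSₕ = 11168·12 = 134016
E: NₕSₕ = 17550·14 = 245700
Σ NₕSₕ = 1655045.
n_C = 150·174816/1655045 = 15.844... → 16.

16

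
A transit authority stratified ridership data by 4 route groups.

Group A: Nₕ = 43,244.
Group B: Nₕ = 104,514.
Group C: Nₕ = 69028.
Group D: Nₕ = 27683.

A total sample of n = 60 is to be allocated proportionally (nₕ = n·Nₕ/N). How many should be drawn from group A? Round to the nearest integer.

11

Share of group A = 43244/244469 = 0.17689.
Allocate 60 × 0.17689 = 10.613... → 11.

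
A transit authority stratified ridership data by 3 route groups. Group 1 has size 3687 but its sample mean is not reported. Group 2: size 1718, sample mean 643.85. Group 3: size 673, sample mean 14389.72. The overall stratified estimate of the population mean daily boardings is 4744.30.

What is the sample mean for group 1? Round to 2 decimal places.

4894.34

N = 3687 + 1718 + 673 = 6078.
Overall total = μ·N = 4744.30·6078 = 28835855.4.
Subtract the known strata: 1718·643.85 + 673·14389.72 = 10790415.86.
Remaining total for group 1: 28835855.4 − 10790415.86 = 18045439.54.
Divide by its size: 18045439.54 / 3687 = 4894.3422... → 4894.34.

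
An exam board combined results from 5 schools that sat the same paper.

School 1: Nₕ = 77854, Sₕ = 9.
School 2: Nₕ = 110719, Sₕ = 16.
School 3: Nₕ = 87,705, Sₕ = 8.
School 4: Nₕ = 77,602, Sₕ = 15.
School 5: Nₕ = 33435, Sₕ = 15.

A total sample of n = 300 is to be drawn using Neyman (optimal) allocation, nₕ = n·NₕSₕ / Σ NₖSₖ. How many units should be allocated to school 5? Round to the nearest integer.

1: NₕSₕ = 77854·9 = 700686
2: NₕSₕ = 110719·16 = 1771504
3: NₕSₕ = 87705·8 = 701640
4: NₕSₕ = 77602·15 = 1164030
5: NₕSₕ = 33435·15 = 501525
Σ NₕSₕ = 4839385.
n_5 = 300·501525/4839385 = 31.090... → 31.

31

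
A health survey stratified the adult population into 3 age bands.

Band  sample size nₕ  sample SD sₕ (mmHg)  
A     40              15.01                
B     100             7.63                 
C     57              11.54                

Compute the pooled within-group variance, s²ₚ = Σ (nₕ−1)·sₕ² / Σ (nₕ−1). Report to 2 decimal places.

Degrees of freedom: 39 + 99 + 56 = 194.
Σ(nₕ−1)sₕ² = 39·225.3001 + 99·58.2169 + 56·133.1716 = 22007.7866.
s²ₚ = 22007.7866 / 194 = 113.4422... → 113.44.

113.44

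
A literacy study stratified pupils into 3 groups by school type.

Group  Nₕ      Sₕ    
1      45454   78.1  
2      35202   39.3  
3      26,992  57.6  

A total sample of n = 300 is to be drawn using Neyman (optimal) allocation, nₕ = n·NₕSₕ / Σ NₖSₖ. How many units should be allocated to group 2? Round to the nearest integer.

Σ NₕSₕ = 45454·78.1 + 35202·39.3 + 26992·57.6 = 6488135.2.
Share for 2: 1383438.6/6488135.2 = 0.21323.
n_2 = 300 × 0.21323 = 63.968... → 64.

64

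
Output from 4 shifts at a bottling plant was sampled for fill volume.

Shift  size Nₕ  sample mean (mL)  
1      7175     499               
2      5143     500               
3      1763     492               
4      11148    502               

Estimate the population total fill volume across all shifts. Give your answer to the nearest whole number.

12615517

1: 7175·499 = 3580325
2: 5143·500 = 2571500
3: 1763·492 = 867396
4: 11148·502 = 5596296
τ̂ = Σ Nₕx̄ₕ = 12615517.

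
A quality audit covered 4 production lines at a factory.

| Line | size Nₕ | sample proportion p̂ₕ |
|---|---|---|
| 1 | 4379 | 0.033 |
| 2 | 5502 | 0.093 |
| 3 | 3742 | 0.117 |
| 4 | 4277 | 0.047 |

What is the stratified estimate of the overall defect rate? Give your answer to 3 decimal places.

0.072

N = 4379 + 5502 + 3742 + 4277 = 17900.
Overall proportion = Σ (Nₕ/N)·p̂ₕ.
Σ Nₕp̂ₕ = 144.507 + 511.686 + 437.814 + 201.019 = 1295.026.
1295.026 / 17900 = 0.07235... → 0.072.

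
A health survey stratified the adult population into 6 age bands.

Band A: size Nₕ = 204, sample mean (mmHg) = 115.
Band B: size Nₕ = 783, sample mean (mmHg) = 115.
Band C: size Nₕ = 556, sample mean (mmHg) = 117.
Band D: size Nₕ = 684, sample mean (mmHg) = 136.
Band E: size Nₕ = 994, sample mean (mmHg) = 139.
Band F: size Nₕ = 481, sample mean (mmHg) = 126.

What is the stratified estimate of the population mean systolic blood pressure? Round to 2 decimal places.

N = 204 + 783 + 556 + 684 + 994 + 481 = 3702.
Weight each subgroup mean by Nₕ/N and sum.
Σ Nₕx̄ₕ = 204·115 + 783·115 + 556·117 + 684·136 + 994·139 + 481·126 = 23460 + 90045 + 65052 + 93024 + 138166 + 60606 = 470353.
Divide by N: 470353 / 3702 = 127.0538... → 127.05.

127.05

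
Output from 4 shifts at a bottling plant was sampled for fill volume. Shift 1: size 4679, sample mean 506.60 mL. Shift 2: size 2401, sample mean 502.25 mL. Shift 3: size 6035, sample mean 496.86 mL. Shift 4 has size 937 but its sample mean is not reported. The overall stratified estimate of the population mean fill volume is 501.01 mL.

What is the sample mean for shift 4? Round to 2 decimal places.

496.65

N = 4679 + 2401 + 6035 + 937 = 14052.
Overall total = μ·N = 501.01·14052 = 7040192.52.
Subtract the known strata: 4679·506.60 + 2401·502.25 + 6035·496.86 = 6574833.75.
Remaining total for shift 4: 7040192.52 − 6574833.75 = 465358.77.
Divide by its size: 465358.77 / 937 = 496.6476... → 496.65.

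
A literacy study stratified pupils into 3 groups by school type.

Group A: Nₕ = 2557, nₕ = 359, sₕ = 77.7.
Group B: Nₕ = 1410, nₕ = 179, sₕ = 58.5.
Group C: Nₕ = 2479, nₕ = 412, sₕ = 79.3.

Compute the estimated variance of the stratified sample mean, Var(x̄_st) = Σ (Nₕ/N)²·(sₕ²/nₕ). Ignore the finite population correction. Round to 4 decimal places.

5.8185

N = 6446. Term for each stratum: Wₕ²sₕ²/nₕ.
Var(x̄_st) = 2.6462352 + 0.9147793 + 2.2574680 = 5.8184825 → 5.8185.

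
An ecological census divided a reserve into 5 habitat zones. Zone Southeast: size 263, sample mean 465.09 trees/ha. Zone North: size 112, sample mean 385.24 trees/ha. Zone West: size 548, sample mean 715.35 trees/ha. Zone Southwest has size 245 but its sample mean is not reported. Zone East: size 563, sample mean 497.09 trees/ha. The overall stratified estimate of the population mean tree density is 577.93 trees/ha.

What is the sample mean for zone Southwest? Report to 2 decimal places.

Σ Nₕx̄ₕ = N·μ, so 245·x̄_Southwest = 1731·577.93 − (263·465.09 + 112·385.24 + 548·715.35 + 563·497.09).
= 1000396.83 − 837339.02 = 163057.81.
x̄_Southwest = 163057.81 / 245 = 665.5421... → 665.54.

665.54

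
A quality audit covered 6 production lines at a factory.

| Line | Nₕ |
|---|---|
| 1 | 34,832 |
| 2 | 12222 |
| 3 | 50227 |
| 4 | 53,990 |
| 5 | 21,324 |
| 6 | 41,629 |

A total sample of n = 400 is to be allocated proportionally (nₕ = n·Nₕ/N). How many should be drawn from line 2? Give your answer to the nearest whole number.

23

Share of line 2 = 12222/214224 = 0.05705.
Allocate 400 × 0.05705 = 22.821... → 23.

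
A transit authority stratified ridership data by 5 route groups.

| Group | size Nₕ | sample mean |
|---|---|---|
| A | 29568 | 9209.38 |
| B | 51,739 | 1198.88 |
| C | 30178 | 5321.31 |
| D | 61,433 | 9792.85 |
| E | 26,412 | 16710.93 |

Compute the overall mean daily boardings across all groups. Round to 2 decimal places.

x̄_st = (Σ Nₕx̄ₕ) / (Σ Nₕ) = (29568·9209.38 + 51739·1198.88 + 30178·5321.31 + 61433·9792.85 + 26412·16710.93) / 199330
= 1537891530.55 / 199330 = 7715.3039... → 7715.30.

7715.30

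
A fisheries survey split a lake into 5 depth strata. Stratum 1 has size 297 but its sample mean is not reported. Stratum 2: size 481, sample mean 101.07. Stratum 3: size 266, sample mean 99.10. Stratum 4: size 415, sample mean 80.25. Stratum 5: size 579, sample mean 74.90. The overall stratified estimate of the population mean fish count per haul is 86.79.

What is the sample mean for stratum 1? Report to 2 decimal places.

84.96

N = 297 + 481 + 266 + 415 + 579 = 2038.
Overall total = μ·N = 86.79·2038 = 176878.02.
Subtract the known strata: 481·101.07 + 266·99.10 + 415·80.25 + 579·74.90 = 151646.12.
Remaining total for stratum 1: 176878.02 − 151646.12 = 25231.9.
Divide by its size: 25231.9 / 297 = 84.9559... → 84.96.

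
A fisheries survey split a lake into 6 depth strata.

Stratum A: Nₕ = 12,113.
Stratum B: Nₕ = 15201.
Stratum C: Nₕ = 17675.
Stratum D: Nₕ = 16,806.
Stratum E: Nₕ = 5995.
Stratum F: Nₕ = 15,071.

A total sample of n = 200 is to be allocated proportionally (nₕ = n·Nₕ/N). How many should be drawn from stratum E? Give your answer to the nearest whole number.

Share of stratum E = 5995/82861 = 0.07235.
Allocate 200 × 0.07235 = 14.470... → 14.

14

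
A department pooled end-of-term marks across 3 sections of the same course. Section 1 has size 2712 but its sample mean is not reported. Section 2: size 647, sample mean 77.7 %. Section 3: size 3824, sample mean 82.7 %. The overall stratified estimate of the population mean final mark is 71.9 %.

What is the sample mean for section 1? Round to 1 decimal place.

Σ Nₕx̄ₕ = N·μ, so 2712·x̄_1 = 7183·71.9 − (647·77.7 + 3824·82.7).
= 516457.7 − 366516.7 = 149941.
x̄_1 = 149941 / 2712 = 55.288... → 55.3.

55.3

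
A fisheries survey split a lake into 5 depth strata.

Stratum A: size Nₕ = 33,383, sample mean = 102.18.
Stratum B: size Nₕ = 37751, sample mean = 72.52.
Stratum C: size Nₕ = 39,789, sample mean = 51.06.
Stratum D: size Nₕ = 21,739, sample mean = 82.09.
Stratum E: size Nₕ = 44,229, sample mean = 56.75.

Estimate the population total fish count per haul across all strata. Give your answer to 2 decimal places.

Population total = Σ Nₕ·x̄ₕ (each stratum's size times its mean).
33383·102.18 + 37751·72.52 + 39789·51.06 + 21739·82.09 + 44229·56.75 = 3411074.94 + 2737702.52 + 2031626.34 + 1784554.51 + 2509995.75 = 12474954.06.

12474954.06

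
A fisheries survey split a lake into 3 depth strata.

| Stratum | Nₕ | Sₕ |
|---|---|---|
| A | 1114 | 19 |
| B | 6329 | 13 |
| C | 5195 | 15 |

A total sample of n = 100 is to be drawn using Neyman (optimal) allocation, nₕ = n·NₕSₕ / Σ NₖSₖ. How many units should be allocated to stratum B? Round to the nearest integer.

45

A: NₕSₕ = 1114·19 = 21166
B: NₕSₕ = 6329·13 = 82277
C: NₕSₕ = 5195·15 = 77925
Σ NₕSₕ = 181368.
n_B = 100·82277/181368 = 45.365... → 45.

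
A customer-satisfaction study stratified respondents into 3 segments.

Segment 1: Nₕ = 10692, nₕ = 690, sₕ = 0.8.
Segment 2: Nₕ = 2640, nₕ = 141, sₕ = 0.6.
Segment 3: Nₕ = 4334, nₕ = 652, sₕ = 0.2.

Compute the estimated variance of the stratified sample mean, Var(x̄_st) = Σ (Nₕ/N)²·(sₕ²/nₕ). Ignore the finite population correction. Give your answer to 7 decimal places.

0.0004005

N = 17666; Wₕ = Nₕ/N.
segment 1: (10692/17666)²·0.8²/690 = 0.0003397601
segment 2: (2640/17666)²·0.6²/141 = 0.0000570184
segment 3: (4334/17666)²·0.2²/652 = 0.0000036924
Sum = 0.0004004709 → 0.0004005.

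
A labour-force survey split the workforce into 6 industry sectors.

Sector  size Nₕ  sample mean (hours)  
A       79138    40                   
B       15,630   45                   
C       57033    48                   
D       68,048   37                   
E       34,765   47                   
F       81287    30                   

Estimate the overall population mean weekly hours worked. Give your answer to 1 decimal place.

x̄_st = (Σ Nₕx̄ₕ) / (Σ Nₕ) = (79138·40 + 15630·45 + 57033·48 + 68048·37 + 34765·47 + 81287·30) / 335901
= 13196795 / 335901 = 39.288... → 39.3.

39.3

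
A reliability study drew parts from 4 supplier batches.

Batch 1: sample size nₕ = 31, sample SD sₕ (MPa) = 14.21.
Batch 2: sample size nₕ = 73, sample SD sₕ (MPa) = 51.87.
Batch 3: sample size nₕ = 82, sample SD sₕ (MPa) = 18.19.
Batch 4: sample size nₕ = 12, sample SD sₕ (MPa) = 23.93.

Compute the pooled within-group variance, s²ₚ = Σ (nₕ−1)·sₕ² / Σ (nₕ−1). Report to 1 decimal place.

Degrees of freedom: 30 + 72 + 81 + 11 = 194.
Σ(nₕ−1)sₕ² = 30·201.9241 + 72·2690.4969 + 81·330.8761 + 11·572.6449 = 232873.5578.
s²ₚ = 232873.5578 / 194 = 1200.379... → 1200.4.

1200.4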